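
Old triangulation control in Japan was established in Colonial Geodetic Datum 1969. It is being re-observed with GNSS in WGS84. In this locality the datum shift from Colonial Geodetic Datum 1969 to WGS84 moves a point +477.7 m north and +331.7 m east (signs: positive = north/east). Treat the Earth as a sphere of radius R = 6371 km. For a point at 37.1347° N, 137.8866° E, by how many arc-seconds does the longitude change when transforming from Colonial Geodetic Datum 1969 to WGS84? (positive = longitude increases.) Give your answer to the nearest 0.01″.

At latitude 37.1347°, cos φ = 0.797218.
One radian of longitude at latitude φ spans R cos φ, so Δλ = ΔE / (R cos φ) = 331.7 / (6371000 × 0.797218) = 6.5307e-05 rad = 13.471″.

Δλ = 13.47″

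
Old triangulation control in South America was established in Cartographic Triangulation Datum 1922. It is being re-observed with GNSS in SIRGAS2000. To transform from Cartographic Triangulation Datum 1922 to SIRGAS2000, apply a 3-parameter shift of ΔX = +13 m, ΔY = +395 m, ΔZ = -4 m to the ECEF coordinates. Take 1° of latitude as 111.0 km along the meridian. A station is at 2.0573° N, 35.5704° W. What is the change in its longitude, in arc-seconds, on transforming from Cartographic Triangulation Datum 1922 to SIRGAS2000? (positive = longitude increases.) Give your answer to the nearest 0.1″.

sin φ = 0.035899, cos φ = 0.999355, sin λ = -0.581703, cos λ = 0.813401.
East component: ΔE = −sin λ·ΔX + cos λ·ΔY = −(-0.581703)(13) + (0.813401)(395) = 328.86 m.
1° of latitude spans 111000 m; at latitude φ, 1° of longitude spans that × cos φ = 110928.5 m, so Δλ = 328.86 / 110928.5 × 3600 = 10.672″.

Δλ = 10.7″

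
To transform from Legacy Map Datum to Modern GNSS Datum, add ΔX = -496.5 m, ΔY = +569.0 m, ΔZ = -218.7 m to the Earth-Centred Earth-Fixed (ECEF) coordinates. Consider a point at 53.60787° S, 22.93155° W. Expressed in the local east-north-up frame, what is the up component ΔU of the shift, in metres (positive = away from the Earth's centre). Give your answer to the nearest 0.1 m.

The local up (radial) axis is (cos φ cos λ, cos φ sin λ, sin φ), giving ΔU = -271.297 − 131.537 + 176.048 = -226.79 m.

ΔU = -226.8 m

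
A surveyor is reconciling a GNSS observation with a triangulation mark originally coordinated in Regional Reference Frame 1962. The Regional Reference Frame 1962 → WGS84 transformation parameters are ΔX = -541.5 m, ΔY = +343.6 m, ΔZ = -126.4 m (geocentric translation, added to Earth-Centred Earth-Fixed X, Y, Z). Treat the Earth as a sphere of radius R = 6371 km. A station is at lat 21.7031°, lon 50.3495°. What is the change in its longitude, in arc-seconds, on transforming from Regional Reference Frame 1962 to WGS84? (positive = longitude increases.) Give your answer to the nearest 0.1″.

sin φ = 0.369797, cos φ = 0.929113, sin λ = 0.769951, cos λ = 0.638103.
East component: ΔE = −sin λ·ΔX + cos λ·ΔY = −(0.769951)(-541.5) + (0.638103)(343.6) = 636.18 m.
1° of latitude spans πR/180 = 111195 m; at latitude φ, 1° of longitude spans that × cos φ = 103312.6 m, so Δλ = 636.18 / 103312.6 × 3600 = 22.168″.

Δλ = 22.2″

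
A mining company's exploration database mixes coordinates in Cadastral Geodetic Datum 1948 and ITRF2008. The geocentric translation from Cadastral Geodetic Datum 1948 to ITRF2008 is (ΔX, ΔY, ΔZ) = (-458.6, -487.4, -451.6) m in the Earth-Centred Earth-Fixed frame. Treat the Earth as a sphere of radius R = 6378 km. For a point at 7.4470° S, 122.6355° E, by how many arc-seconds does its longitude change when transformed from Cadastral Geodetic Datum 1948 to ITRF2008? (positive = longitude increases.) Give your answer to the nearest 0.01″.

sin φ = -0.129609, cos φ = 0.991565, sin λ = 0.842118, cos λ = -0.539293.
East component: ΔE = −sin λ·ΔX + cos λ·ΔY = −(0.842118)(-458.6) + (-0.539293)(-487.4) = 649.05 m.
1° of latitude spans πR/180 = 111317 m; at latitude φ, 1° of longitude spans that × cos φ = 110378.2 m, so Δλ = 649.05 / 110378.2 × 3600 = 21.169″.

Δλ = 21.17″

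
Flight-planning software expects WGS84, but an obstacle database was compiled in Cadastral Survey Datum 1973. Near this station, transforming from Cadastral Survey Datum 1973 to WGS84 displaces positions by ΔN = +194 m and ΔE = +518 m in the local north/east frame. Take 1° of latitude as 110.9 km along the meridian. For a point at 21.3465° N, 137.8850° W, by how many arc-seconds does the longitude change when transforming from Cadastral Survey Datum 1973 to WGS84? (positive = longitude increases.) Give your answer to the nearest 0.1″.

At latitude 21.3465°, cos φ = 0.931396.
1° of longitude at this latitude = 110.9 × cos φ = 103.29 km, so Δλ = 518.0 / 103291.8 = 0.0050149° = 18.054″.

Δλ = 18.1″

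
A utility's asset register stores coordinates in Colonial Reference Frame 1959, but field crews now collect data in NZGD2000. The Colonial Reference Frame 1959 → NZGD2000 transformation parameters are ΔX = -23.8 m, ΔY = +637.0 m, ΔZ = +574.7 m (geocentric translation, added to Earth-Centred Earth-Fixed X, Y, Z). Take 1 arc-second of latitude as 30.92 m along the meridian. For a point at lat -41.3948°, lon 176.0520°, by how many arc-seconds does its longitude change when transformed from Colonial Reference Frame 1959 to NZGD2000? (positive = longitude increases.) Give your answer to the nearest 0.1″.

sin φ = -0.661244, cos φ = 0.750171, sin λ = 0.068851, cos λ = -0.997627.
East component: ΔE = −sin λ·ΔX + cos λ·ΔY = −(0.068851)(-23.8) + (-0.997627)(637.0) = -633.85 m.
1° of latitude spans 3600 × 30.92 = 111312 m; at latitude φ, 1° of longitude spans that × cos φ = 83503.0 m, so Δλ = -633.85 / 83503.0 × 3600 = -27.327″.

Δλ = -27.3″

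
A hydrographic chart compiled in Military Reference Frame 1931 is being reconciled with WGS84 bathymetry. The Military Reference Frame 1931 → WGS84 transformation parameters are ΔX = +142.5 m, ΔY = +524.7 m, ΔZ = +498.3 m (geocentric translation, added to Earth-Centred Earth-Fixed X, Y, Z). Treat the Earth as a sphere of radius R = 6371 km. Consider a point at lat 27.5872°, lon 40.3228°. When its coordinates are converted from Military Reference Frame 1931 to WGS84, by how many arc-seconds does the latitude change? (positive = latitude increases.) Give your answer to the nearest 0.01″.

sin φ = 0.463098, cos φ = 0.886307, sin λ = 0.647093, cos λ = 0.762411.
North component: ΔN = −sin φ cos λ·ΔX − sin φ sin λ·ΔY + cos φ·ΔZ = −(0.463098)(0.762411)(142.5) − (0.463098)(0.647093)(524.7) + (0.886307)(498.3) = 234.10 m.
1° of latitude spans πR/180 = 111195 m, so Δφ = 234.10 / 111195 × 3600 = 7.579″.

Δφ = 7.58″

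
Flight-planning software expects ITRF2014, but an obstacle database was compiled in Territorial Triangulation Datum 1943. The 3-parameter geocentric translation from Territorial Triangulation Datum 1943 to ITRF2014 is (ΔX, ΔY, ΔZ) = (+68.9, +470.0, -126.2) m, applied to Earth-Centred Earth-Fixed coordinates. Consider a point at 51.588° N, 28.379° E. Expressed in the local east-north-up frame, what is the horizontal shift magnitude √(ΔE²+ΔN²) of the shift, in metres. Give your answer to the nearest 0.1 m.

The local east axis at (φ, λ) is (−sin λ, cos λ, 0), so ΔE = −sin(28.379°)·68.9 + cos(28.379°)·470.0 = 380.77 m.
The local north axis is (−sin φ cos λ, −sin φ sin λ, cos φ), giving ΔN = -47.499 − 175.042 − 78.410 = -300.95 m.
Horizontal magnitude = √(ΔE² + ΔN²) = √(380.77² + (-300.95)²) = 485.34 m.

485.3 m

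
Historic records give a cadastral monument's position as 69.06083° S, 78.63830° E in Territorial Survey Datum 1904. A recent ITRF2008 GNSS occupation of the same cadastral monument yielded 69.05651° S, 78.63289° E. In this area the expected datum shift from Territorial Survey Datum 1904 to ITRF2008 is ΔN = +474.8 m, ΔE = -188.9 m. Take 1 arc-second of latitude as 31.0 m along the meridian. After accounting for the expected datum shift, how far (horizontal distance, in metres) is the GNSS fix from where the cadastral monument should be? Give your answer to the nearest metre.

Observed coordinate differences: Δφ = +0.00432°, Δλ = -0.00541°.
Converting to metres (1° lat = 111600 m, cos φ = 0.357377): observed ΔN = 482.1 m, observed ΔE = -215.8 m.
Subtracting the expected shift leaves a residual of 482.1 − (474.8) = 7.3 m north and -215.8 − (-188.9) = -26.9 m east.
Residual distance = √(7.3² + (-26.9)²) = 27.8 m.

28 m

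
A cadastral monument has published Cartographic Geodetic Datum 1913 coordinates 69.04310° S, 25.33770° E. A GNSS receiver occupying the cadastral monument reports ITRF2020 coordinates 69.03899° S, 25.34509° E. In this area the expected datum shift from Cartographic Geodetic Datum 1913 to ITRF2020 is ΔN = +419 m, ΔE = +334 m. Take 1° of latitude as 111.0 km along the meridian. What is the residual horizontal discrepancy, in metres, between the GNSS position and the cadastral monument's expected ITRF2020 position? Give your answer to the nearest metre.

Observed coordinate differences: Δφ = +0.00411°, Δλ = +0.00739°.
Converting to metres (1° lat = 111000 m, cos φ = 0.357666): observed ΔN = 456.2 m, observed ΔE = 293.4 m.
Subtracting the expected shift leaves a residual of 456.2 − (419) = 37.2 m north and 293.4 − (334) = -40.6 m east.
Residual distance = √(37.2² + (-40.6)²) = 55.1 m.

55 m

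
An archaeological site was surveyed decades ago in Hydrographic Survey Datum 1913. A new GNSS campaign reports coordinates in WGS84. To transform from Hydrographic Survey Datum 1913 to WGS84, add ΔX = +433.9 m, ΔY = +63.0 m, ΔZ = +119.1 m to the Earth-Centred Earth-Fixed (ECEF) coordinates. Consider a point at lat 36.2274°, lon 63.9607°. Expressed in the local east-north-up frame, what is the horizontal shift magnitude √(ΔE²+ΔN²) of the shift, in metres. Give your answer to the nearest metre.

366 m

The local east axis at (φ, λ) is (−sin λ, cos λ, 0), so ΔE = −sin(63.9607°)·433.9 + cos(63.9607°)·63.0 = -362.20 m.
The local north axis is (−sin φ cos λ, −sin φ sin λ, cos φ), giving ΔN = -112.570 − 33.453 + 96.075 = -49.95 m.
Horizontal magnitude = √(ΔE² + ΔN²) = √((-362.20)² + (-49.95)²) = 365.63 m.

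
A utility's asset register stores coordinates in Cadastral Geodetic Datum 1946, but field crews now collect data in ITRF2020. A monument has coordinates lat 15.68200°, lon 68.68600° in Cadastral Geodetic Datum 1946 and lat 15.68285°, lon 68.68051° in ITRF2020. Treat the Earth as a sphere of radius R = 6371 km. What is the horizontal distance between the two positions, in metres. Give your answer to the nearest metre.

595 m

Δφ = 15.68285° − 15.68200° = +0.00085°; Δλ = 68.68051° − 68.68600° = -0.00549°.
1° along a meridian = πR/180 = 111195 m.
ΔN = Δφ × 111195 = 94.5 m; ΔE = Δλ × 111195 × cos(15.68200°) = -0.00549 × 111195 × 0.962777 = -587.7 m.
Distance = √(ΔE² + ΔN²) = √((-587.7)² + 94.5²) = 595.3 m.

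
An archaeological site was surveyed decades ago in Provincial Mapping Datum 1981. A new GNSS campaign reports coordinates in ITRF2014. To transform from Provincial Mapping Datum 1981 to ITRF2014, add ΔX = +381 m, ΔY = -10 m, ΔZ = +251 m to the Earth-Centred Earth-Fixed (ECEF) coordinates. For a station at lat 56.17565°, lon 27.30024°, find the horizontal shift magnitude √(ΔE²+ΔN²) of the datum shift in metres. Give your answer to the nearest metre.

230 m

The local east axis at (φ, λ) is (−sin λ, cos λ, 0), so ΔE = −sin(27.30024°)·381 + cos(27.30024°)·(-10) = -183.63 m.
The local north axis is (−sin φ cos λ, −sin φ sin λ, cos φ), giving ΔN = -281.260 + 3.810 + 139.719 = -137.73 m.
Horizontal magnitude = √(ΔE² + ΔN²) = √((-183.63)² + (-137.73)²) = 229.55 m.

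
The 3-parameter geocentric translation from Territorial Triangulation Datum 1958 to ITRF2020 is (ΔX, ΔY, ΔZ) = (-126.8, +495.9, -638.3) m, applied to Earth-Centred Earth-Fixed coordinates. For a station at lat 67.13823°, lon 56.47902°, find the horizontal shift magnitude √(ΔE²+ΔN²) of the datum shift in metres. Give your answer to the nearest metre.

The local east axis at (φ, λ) is (−sin λ, cos λ, 0), so ΔE = −sin(56.47902°)·(-126.8) + cos(56.47902°)·495.9 = 379.57 m.
The local north axis is (−sin φ cos λ, −sin φ sin λ, cos φ), giving ΔN = 64.524 − 380.947 − 247.985 = -564.41 m.
Horizontal magnitude = √(ΔE² + ΔN²) = √(379.57² + (-564.41)²) = 680.17 m.

680 m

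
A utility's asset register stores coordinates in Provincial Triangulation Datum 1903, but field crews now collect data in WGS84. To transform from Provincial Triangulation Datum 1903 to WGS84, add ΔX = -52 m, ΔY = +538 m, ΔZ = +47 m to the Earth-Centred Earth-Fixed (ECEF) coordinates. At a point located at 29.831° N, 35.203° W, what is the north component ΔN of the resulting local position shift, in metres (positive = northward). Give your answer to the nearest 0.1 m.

ΔN = 216.2 m

At φ = 29.831°, λ = -35.203°: sin φ = 0.497443, cos φ = 0.867496, sin λ = -0.576475, cos λ = 0.817115.
ΔN = −sin φ cos λ·ΔX − sin φ sin λ·ΔY + cos φ·ΔZ = −(0.497443)(0.817115)(-52) − (0.497443)(-0.576475)(538) + (0.867496)(47) = 216.19 m.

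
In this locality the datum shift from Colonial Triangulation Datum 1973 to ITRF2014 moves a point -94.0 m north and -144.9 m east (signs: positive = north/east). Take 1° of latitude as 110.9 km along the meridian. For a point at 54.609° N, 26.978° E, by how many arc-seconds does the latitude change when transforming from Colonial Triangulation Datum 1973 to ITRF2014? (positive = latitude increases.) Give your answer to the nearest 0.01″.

Δφ = -3.05″

1° of latitude = 110.9 km, so Δφ = -94.0 / 110900 = -0.0008476° = -3.051″.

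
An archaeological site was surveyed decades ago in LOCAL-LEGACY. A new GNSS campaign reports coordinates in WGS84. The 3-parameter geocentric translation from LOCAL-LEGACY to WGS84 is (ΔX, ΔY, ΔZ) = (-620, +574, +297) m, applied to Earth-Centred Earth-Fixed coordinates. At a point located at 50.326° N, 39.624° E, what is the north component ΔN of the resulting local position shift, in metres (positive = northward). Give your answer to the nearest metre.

ΔN = 275 m

The local north axis is (−sin φ cos λ, −sin φ sin λ, cos φ), giving ΔN = 367.567 − 281.758 + 189.610 = 275.42 m.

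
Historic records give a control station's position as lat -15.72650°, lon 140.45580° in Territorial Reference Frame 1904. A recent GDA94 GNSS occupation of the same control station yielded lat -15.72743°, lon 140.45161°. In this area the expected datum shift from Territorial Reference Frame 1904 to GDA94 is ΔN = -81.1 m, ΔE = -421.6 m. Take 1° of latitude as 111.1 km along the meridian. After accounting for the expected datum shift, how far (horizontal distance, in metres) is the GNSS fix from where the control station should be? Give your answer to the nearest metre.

Observed coordinate differences: Δφ = -0.00093°, Δλ = -0.00419°.
Converting to metres (1° lat = 111100 m, cos φ = 0.962566): observed ΔN = -103.3 m, observed ΔE = -448.1 m.
Subtracting the expected shift leaves a residual of -103.3 − (-81.1) = -22.2 m north and -448.1 − (-421.6) = -26.5 m east.
Residual distance = √((-22.2)² + (-26.5)²) = 34.6 m.

35 m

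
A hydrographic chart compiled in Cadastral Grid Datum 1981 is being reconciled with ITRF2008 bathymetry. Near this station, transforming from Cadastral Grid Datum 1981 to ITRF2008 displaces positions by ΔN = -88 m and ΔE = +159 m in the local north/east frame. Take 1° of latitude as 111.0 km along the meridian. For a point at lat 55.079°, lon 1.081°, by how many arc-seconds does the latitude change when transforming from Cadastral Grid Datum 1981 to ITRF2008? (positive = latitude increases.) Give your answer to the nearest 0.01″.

1° of latitude = 111.0 km, so Δφ = -88.0 / 111000 = -0.0007928° = -2.854″.

Δφ = -2.85″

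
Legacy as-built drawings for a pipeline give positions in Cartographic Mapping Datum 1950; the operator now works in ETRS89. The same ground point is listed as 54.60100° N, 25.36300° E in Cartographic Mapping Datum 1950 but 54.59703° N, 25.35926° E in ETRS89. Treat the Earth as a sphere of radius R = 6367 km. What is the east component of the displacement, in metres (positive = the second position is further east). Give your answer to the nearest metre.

ΔE = -241 m

Δφ = 54.59703° − 54.60100° = -0.00397°; Δλ = 25.35926° − 25.36300° = -0.00374°.
1° along a meridian = πR/180 = 111125 m.
ΔN = Δφ × 111125 = -441.2 m; ΔE = Δλ × 111125 × cos(54.60100°) = -0.00374 × 111125 × 0.579267 = -240.7 m.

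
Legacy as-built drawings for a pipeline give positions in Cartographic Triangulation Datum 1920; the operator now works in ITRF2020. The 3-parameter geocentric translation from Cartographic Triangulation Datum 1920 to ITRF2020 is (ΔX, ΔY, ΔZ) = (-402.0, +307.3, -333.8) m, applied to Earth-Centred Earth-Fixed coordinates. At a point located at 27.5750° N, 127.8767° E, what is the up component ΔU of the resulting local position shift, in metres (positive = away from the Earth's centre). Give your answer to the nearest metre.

At φ = 27.5750°, λ = 127.8767°: sin φ = 0.462909, cos φ = 0.886406, sin λ = 0.789334, cos λ = -0.613964.
ΔU = cos φ cos λ·ΔX + cos φ sin λ·ΔY + sin φ·ΔZ = (0.886406)(-0.613964)(-402.0) + (0.886406)(0.789334)(307.3) + (0.462909)(-333.8) = 279.27 m.

ΔU = 279 m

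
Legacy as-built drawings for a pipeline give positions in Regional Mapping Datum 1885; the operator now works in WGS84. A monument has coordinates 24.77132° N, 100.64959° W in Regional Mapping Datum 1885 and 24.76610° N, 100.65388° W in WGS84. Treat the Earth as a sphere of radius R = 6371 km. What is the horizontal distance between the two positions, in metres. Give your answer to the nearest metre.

Δφ = 24.76610° − 24.77132° = -0.00522°; Δλ = -100.65388° − -100.64959° = -0.00429°.
1° along a meridian = πR/180 = 111195 m.
ΔN = Δφ × 111195 = -580.4 m; ΔE = Δλ × 111195 × cos(24.77132°) = -0.00429 × 111195 × 0.907987 = -433.1 m.
Distance = √(ΔE² + ΔN²) = √((-433.1)² + (-580.4)²) = 724.2 m.

724 m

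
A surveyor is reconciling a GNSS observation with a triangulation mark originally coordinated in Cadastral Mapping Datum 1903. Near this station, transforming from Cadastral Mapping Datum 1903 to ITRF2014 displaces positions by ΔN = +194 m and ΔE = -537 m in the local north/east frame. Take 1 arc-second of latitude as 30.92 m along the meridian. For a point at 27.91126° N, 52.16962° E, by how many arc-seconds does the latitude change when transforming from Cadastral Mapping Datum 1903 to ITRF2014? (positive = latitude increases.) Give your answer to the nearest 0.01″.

Δφ = 6.27″

1″ of latitude = 30.92 m, so Δφ = 194.0 / 30.92 = 6.274″.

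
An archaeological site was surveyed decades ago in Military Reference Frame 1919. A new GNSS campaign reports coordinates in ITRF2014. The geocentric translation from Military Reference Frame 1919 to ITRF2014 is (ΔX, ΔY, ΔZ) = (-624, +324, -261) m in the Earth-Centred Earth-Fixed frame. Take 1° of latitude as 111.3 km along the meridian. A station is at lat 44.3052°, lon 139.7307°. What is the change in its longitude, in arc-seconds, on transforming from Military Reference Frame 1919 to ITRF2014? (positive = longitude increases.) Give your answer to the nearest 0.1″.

sin φ = 0.698480, cos φ = 0.715629, sin λ = 0.646381, cos λ = -0.763015.
East component: ΔE = −sin λ·ΔX + cos λ·ΔY = −(0.646381)(-624) + (-0.763015)(324) = 156.12 m.
1° of latitude spans 111300 m; at latitude φ, 1° of longitude spans that × cos φ = 79649.5 m, so Δλ = 156.12 / 79649.5 × 3600 = 7.057″.

Δλ = 7.1″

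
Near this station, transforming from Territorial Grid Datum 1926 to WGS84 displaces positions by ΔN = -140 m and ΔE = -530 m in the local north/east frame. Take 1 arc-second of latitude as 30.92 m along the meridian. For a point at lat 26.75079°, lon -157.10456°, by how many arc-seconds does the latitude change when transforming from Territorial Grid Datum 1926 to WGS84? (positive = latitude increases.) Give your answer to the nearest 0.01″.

Δφ = -4.53″

1″ of latitude = 30.92 m, so Δφ = -140.0 / 30.92 = -4.528″.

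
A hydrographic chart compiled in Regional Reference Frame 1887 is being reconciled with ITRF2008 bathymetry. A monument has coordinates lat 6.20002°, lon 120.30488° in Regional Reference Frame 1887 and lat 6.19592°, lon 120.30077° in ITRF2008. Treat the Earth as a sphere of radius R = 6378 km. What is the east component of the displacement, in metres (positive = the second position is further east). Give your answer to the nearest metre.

ΔE = -455 m

Δφ = 6.19592° − 6.20002° = -0.00410°; Δλ = 120.30077° − 120.30488° = -0.00411°.
1° along a meridian = πR/180 = 111317 m.
ΔN = Δφ × 111317 = -456.4 m; ΔE = Δλ × 111317 × cos(6.20002°) = -0.00411 × 111317 × 0.994151 = -454.8 m.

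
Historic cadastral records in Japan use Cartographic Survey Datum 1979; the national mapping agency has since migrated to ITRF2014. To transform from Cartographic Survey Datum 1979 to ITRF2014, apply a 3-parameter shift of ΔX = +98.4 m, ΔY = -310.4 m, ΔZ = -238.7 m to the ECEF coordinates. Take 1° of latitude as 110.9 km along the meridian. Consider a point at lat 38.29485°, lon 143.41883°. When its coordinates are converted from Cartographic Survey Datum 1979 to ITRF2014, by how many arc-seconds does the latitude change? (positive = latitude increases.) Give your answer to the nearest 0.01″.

sin φ = 0.619708, cos φ = 0.784832, sin λ = 0.595961, cos λ = -0.803013.
North component: ΔN = −sin φ cos λ·ΔX − sin φ sin λ·ΔY + cos φ·ΔZ = −(0.619708)(-0.803013)(98.4) − (0.619708)(0.595961)(-310.4) + (0.784832)(-238.7) = -23.73 m.
1° of latitude spans 110900 m, so Δφ = -23.73 / 110900 × 3600 = -0.770″.

Δφ = -0.77″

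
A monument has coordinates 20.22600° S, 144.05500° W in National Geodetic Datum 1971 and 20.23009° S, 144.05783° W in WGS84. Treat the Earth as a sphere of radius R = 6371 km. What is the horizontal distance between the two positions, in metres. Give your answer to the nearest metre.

Δφ = -20.23009° − -20.22600° = -0.00409°; Δλ = -144.05783° − -144.05500° = -0.00283°.
1° along a meridian = πR/180 = 111195 m.
ΔN = Δφ × 111195 = -454.8 m; ΔE = Δλ × 111195 × cos(-20.22600°) = -0.00283 × 111195 × 0.938336 = -295.3 m.
Distance = √(ΔE² + ΔN²) = √((-295.3)² + (-454.8)²) = 542.2 m.

542 m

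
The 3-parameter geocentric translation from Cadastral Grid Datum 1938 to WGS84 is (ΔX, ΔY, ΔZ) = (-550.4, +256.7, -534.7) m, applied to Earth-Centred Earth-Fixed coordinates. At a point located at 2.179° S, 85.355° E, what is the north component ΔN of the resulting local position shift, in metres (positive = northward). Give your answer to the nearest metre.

ΔN = -526 m

The local north axis is (−sin φ cos λ, −sin φ sin λ, cos φ), giving ΔN = -1.695 + 9.728 − 534.313 = -526.28 m.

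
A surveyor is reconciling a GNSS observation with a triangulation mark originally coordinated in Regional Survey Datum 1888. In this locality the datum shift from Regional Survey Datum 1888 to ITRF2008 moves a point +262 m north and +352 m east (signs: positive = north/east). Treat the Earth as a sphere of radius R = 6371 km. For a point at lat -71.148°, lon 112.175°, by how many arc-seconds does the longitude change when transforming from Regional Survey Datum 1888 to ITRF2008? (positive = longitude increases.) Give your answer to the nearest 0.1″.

At latitude -71.148°, cos φ = 0.323125.
One radian of longitude at latitude φ spans R cos φ, so Δλ = ΔE / (R cos φ) = 352.0 / (6371000 × 0.323125) = 1.7099e-04 rad = 35.269″.

Δλ = 35.3″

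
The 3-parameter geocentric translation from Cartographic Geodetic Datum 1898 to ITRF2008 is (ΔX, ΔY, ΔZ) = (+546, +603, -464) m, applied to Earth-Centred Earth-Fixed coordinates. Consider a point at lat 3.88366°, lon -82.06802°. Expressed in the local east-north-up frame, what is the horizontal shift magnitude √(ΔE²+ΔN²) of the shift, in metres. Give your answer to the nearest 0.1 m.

At φ = 3.88366°, λ = -82.06802°: sin φ = 0.067731, cos φ = 0.997704, sin λ = -0.990433, cos λ = 0.137997.
ΔE = −sin λ·ΔX + cos λ·ΔY = −(-0.990433)·(546) + (0.137997)·(603) = 623.99 m.
ΔN = −sin φ cos λ·ΔX − sin φ sin λ·ΔY + cos φ·ΔZ = −(0.067731)(0.137997)(546) − (0.067731)(-0.990433)(603) + (0.997704)(-464) = -427.59 m.
Horizontal magnitude = √(ΔE² + ΔN²) = √(623.99² + (-427.59)²) = 756.43 m.

756.4 m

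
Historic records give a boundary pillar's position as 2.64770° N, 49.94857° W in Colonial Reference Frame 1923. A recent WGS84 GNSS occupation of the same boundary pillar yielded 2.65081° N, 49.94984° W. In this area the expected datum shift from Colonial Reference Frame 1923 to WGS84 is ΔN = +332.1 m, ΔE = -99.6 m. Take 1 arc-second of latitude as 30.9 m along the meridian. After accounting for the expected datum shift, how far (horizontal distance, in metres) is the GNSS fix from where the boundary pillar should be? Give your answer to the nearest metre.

Observed coordinate differences: Δφ = +0.00311°, Δλ = -0.00127°.
Converting to metres (1° lat = 111240 m, cos φ = 0.998932): observed ΔN = 346.0 m, observed ΔE = -141.1 m.
Subtracting the expected shift leaves a residual of 346.0 − (332.1) = 13.9 m north and -141.1 − (-99.6) = -41.5 m east.
Residual distance = √(13.9² + (-41.5)²) = 43.8 m.

44 m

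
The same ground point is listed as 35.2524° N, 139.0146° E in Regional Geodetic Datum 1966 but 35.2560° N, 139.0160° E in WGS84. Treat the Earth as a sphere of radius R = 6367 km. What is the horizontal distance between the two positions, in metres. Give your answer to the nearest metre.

Δφ = 35.2560° − 35.2524° = +0.0036°; Δλ = 139.0160° − 139.0146° = +0.0014°.
1° along a meridian = πR/180 = 111125 m.
ΔN = Δφ × 111125 = 400.1 m; ΔE = Δλ × 111125 × cos(35.2524°) = +0.0014 × 111125 × 0.816617 = 127.0 m.
Distance = √(ΔE² + ΔN²) = √(127.0² + 400.1²) = 419.7 m.

420 m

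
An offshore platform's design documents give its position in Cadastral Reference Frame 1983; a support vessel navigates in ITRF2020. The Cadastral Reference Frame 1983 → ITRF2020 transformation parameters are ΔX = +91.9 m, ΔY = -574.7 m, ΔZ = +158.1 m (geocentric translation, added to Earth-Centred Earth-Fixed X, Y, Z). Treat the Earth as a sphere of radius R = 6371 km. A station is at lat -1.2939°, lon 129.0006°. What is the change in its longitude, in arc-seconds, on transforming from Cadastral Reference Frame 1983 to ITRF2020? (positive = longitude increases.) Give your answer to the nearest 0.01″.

sin φ = -0.022581, cos φ = 0.999745, sin λ = 0.777139, cos λ = -0.629329.
East component: ΔE = −sin λ·ΔX + cos λ·ΔY = −(0.777139)(91.9) + (-0.629329)(-574.7) = 290.26 m.
1° of latitude spans πR/180 = 111195 m; at latitude φ, 1° of longitude spans that × cos φ = 111166.6 m, so Δλ = 290.26 / 111166.6 × 3600 = 9.400″.

Δλ = 9.40″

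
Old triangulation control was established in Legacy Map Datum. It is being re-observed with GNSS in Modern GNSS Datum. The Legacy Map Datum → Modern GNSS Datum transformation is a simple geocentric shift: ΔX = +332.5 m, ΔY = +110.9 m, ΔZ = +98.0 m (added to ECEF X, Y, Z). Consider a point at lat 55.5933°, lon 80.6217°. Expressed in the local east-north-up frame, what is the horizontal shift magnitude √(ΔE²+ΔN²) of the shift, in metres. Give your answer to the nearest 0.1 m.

320.0 m

The local east axis at (φ, λ) is (−sin λ, cos λ, 0), so ΔE = −sin(80.6217°)·332.5 + cos(80.6217°)·110.9 = -309.98 m.
The local north axis is (−sin φ cos λ, −sin φ sin λ, cos φ), giving ΔN = -44.702 − 90.275 + 55.376 = -79.60 m.
Horizontal magnitude = √(ΔE² + ΔN²) = √((-309.98)² + (-79.60)²) = 320.04 m.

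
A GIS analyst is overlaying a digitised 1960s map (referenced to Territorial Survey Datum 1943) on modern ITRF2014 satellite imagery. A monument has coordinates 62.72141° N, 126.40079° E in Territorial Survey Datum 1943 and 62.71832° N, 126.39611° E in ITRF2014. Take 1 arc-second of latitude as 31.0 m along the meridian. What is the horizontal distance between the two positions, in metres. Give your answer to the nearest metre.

420 m

Δφ = 62.71832° − 62.72141° = -0.00309°; Δλ = 126.39611° − 126.40079° = -0.00468°.
1° of latitude = 3600 × 31.00 = 111600 m.
ΔN = Δφ × 111600 = -344.8 m; ΔE = Δλ × 111600 × cos(62.72141°) = -0.00468 × 111600 × 0.458317 = -239.4 m.
Distance = √(ΔE² + ΔN²) = √((-239.4)² + (-344.8)²) = 419.8 m.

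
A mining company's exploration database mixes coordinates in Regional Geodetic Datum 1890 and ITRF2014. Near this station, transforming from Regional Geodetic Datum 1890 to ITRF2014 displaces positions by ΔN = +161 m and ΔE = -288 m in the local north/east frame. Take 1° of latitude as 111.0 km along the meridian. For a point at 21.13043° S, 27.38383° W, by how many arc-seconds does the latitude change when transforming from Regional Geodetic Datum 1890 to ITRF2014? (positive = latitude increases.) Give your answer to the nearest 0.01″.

1° of latitude = 111.0 km, so Δφ = 161.0 / 111000 = 0.0014505° = 5.222″.

Δφ = 5.22″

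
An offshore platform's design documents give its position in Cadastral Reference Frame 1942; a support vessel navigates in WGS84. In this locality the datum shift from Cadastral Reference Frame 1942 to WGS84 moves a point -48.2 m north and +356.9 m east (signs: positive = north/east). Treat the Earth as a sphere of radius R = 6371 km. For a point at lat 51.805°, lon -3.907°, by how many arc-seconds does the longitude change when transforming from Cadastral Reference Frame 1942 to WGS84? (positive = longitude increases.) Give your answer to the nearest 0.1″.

Δλ = 18.7″

At latitude 51.805°, cos φ = 0.618340.
One radian of longitude at latitude φ spans R cos φ, so Δλ = ΔE / (R cos φ) = 356.9 / (6371000 × 0.618340) = 9.0597e-05 rad = 18.687″.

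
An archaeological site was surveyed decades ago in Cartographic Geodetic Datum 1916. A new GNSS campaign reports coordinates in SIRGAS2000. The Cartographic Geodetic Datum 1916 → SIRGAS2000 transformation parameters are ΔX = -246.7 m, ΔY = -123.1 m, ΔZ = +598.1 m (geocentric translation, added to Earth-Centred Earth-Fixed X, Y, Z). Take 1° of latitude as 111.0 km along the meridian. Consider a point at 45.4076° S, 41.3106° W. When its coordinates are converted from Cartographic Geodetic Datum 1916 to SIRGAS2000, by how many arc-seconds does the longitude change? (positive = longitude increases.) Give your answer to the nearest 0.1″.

Δλ = -11.8″

sin φ = -0.712119, cos φ = 0.702059, sin λ = -0.660141, cos λ = 0.751142.
East component: ΔE = −sin λ·ΔX + cos λ·ΔY = −(-0.660141)(-246.7) + (0.751142)(-123.1) = -255.32 m.
1° of latitude spans 111000 m; at latitude φ, 1° of longitude spans that × cos φ = 77928.5 m, so Δλ = -255.32 / 77928.5 × 3600 = -11.795″.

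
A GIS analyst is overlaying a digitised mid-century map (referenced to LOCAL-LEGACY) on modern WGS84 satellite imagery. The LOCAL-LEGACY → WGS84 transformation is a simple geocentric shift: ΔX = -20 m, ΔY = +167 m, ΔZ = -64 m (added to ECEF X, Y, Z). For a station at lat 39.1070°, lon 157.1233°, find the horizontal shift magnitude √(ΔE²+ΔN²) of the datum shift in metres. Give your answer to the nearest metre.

178 m

At φ = 39.1070°, λ = 157.1233°: sin φ = 0.630771, cos φ = 0.775969, sin λ = 0.388749, cos λ = -0.921344.
ΔE = −sin λ·ΔX + cos λ·ΔY = −(0.388749)·(-20) + (-0.921344)·(167) = -146.09 m.
ΔN = −sin φ cos λ·ΔX − sin φ sin λ·ΔY + cos φ·ΔZ = −(0.630771)(-0.921344)(-20) − (0.630771)(0.388749)(167) + (0.775969)(-64) = -102.24 m.
Horizontal magnitude = √(ΔE² + ΔN²) = √((-146.09)² + (-102.24)²) = 178.31 m.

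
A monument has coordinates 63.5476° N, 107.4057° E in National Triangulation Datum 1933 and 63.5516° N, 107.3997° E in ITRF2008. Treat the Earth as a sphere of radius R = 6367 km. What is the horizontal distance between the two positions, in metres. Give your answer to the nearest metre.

Δφ = 63.5516° − 63.5476° = +0.0040°; Δλ = 107.3997° − 107.4057° = -0.0060°.
1° along a meridian = πR/180 = 111125 m.
ΔN = Δφ × 111125 = 444.5 m; ΔE = Δλ × 111125 × cos(63.5476°) = -0.0060 × 111125 × 0.445454 = -297.0 m.
Distance = √(ΔE² + ΔN²) = √((-297.0)² + 444.5²) = 534.6 m.

535 m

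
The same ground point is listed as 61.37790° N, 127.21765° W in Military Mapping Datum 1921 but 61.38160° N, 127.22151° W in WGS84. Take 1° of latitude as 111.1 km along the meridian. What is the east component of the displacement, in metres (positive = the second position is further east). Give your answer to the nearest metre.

Δφ = 61.38160° − 61.37790° = +0.00370°; Δλ = -127.22151° − -127.21765° = -0.00386°.
ΔN = Δφ × 111100 = 411.1 m; ΔE = Δλ × 111100 × cos(61.37790°) = -0.00386 × 111100 × 0.479030 = -205.4 m.

ΔE = -205 m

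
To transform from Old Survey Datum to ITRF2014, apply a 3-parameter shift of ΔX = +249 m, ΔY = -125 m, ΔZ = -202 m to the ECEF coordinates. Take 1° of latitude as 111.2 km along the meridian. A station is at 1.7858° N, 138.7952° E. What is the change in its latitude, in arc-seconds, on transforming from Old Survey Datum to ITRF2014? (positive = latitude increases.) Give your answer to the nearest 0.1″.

sin φ = 0.031163, cos φ = 0.999514, sin λ = 0.658752, cos λ = -0.752360.
North component: ΔN = −sin φ cos λ·ΔX − sin φ sin λ·ΔY + cos φ·ΔZ = −(0.031163)(-0.752360)(249) − (0.031163)(0.658752)(-125) + (0.999514)(-202) = -193.50 m.
1° of latitude spans 111200 m, so Δφ = -193.50 / 111200 × 3600 = -6.264″.

Δφ = -6.3″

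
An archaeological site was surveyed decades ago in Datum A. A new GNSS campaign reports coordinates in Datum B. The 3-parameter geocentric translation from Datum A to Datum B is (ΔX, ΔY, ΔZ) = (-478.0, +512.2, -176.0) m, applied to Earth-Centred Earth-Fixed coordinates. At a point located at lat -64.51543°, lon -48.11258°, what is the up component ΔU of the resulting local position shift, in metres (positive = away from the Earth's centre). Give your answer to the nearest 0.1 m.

ΔU = -142.5 m

The local up (radial) axis is (cos φ cos λ, cos φ sin λ, sin φ), giving ΔU = -137.318 − 164.066 + 158.875 = -142.51 m.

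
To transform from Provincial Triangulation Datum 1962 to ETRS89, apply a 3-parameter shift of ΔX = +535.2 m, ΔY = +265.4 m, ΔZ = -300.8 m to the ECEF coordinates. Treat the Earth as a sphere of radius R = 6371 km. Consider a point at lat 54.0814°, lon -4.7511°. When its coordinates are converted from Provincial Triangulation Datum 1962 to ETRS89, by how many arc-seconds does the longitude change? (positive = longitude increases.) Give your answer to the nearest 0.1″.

Δλ = 17.0″

sin φ = 0.809851, cos φ = 0.586635, sin λ = -0.082827, cos λ = 0.996564.
East component: ΔE = −sin λ·ΔX + cos λ·ΔY = −(-0.082827)(535.2) + (0.996564)(265.4) = 308.82 m.
1° of latitude spans πR/180 = 111195 m; at latitude φ, 1° of longitude spans that × cos φ = 65230.9 m, so Δλ = 308.82 / 65230.9 × 3600 = 17.043″.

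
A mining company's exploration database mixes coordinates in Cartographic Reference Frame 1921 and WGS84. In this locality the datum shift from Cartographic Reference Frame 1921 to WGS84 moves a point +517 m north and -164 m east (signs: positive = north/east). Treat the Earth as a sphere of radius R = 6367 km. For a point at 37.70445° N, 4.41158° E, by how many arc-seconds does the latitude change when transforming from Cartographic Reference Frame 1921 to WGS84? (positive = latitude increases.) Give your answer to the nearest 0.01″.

Δφ = 16.75″

On a sphere of radius R, 1 rad of latitude = R, so Δφ = ΔN / R = 517.0 / 6367000 = 8.1200e-05 rad = 16.749″.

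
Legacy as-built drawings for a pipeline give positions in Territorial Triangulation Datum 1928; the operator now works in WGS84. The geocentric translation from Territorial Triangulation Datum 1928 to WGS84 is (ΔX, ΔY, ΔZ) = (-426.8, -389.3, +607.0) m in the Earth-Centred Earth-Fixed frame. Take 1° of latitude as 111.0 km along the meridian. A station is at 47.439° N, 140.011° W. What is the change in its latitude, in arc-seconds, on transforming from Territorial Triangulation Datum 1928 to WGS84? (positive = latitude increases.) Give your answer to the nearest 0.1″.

sin φ = 0.736558, cos φ = 0.676375, sin λ = -0.642641, cos λ = -0.766168.
North component: ΔN = −sin φ cos λ·ΔX − sin φ sin λ·ΔY + cos φ·ΔZ = −(0.736558)(-0.766168)(-426.8) − (0.736558)(-0.642641)(-389.3) + (0.676375)(607.0) = -14.57 m.
1° of latitude spans 111000 m, so Δφ = -14.57 / 111000 × 3600 = -0.472″.

Δφ = -0.5″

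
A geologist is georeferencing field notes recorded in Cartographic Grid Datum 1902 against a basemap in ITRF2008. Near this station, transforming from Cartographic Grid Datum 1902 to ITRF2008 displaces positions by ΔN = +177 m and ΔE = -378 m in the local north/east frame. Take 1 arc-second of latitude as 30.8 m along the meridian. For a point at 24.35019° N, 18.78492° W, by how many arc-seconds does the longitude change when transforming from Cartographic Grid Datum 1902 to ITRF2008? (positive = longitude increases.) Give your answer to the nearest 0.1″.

At latitude 24.35019°, cos φ = 0.911042.
1″ of longitude at this latitude = 30.80 × cos φ = 28.0601 m, so Δλ = -378.0 / 28.0601 = -13.471″.

Δλ = -13.5″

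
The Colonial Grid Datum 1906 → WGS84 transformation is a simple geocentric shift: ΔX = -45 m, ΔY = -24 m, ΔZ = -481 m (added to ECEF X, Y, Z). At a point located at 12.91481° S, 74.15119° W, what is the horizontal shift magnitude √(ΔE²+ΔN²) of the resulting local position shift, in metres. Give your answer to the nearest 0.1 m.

469.1 m

At φ = -12.91481°, λ = -74.15119°: sin φ = -0.223502, cos φ = 0.974703, sin λ = -0.961986, cos λ = 0.273100.
ΔE = −sin λ·ΔX + cos λ·ΔY = −(-0.961986)·(-45) + (0.273100)·(-24) = -49.84 m.
ΔN = −sin φ cos λ·ΔX − sin φ sin λ·ΔY + cos φ·ΔZ = −(-0.223502)(0.273100)(-45) − (-0.223502)(-0.961986)(-24) + (0.974703)(-481) = -466.42 m.
Horizontal magnitude = √(ΔE² + ΔN²) = √((-49.84)² + (-466.42)²) = 469.07 m.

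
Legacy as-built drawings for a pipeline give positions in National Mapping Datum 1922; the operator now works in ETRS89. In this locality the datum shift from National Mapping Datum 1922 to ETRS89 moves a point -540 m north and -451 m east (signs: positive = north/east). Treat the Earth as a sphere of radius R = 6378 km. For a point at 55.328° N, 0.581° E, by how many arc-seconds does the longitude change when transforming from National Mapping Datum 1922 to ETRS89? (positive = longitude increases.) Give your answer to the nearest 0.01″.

At latitude 55.328°, cos φ = 0.568878.
One radian of longitude at latitude φ spans R cos φ, so Δλ = ΔE / (R cos φ) = -451.0 / (6378000 × 0.568878) = -1.2430e-04 rad = -25.639″.

Δλ = -25.64″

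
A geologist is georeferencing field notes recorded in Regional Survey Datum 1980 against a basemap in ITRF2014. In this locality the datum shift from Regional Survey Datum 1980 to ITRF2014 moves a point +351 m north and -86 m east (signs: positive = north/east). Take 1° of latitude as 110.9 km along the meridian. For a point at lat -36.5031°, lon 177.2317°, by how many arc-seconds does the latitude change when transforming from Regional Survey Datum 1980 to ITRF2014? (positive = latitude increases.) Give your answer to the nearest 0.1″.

1° of latitude = 110.9 km, so Δφ = 351.0 / 110900 = 0.0031650° = 11.394″.

Δφ = 11.4″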